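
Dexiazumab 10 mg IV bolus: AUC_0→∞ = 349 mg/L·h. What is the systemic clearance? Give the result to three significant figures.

CL = Dose_iv / AUC_0→∞
   = 10 / 349 = 0.0286533 L/h

CL = 0.0287 L/h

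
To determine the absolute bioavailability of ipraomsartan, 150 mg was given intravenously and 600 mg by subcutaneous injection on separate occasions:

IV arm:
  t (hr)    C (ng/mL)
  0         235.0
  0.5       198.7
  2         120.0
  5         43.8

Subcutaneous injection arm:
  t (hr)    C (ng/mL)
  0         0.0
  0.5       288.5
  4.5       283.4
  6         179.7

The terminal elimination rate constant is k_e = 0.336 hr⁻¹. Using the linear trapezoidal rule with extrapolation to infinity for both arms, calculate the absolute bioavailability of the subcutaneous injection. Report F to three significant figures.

Trapezoidal AUC_0→5 (IV):
  [0→0.5]: (235.0+198.7)/2 × 0.5 = 108.425
  [0.5→2]: (198.7+120.0)/2 × 1.5 = 239.025
  [2→5]: (120.0+43.8)/2 × 3 = 245.7
  Sum = 593.15 ng/mL·hr
IV tail: 43.8/0.336 = 130.357; AUC_iv,0→∞ = 593.15 + 130.357 = 723.507 ng/mL·hr
Trapezoidal AUC_0→6 (subcutaneous injection):
  [0→0.5]: (0.0+288.5)/2 × 0.5 = 72.125
  [0.5→4.5]: (288.5+283.4)/2 × 4 = 1143.8
  [4.5→6]: (283.4+179.7)/2 × 1.5 = 347.325
  Sum = 1563.25 ng/mL·hr
subcutaneous injection tail: 179.7/0.336 = 534.821; AUC_ev,0→∞ = 1563.25 + 534.821 = 2098.071 ng/mL·hr
F = (AUC_ev/D_ev)/(AUC_iv/D_iv) = (2098.071/600)/(723.507/150) = 3.496785/4.82338 = 0.7250

F = 0.725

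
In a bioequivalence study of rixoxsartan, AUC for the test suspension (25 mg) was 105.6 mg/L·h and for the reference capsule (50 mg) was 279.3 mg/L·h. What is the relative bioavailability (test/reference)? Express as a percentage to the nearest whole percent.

F_rel = (AUC_test/D_test) / (AUC_ref/D_ref)
      = (105.6/25) / (279.3/50)
      = 4.224 / 5.586 = 0.7562 = 75.62%

F_rel = 76%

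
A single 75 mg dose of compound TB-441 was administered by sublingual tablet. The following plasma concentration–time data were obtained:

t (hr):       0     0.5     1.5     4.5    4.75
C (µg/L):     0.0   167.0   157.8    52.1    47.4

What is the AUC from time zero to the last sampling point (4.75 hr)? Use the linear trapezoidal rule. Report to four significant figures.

Trapezoidal AUC_0→4.75:
  [0→0.5]: (0.0+167.0)/2 × 0.5 = 41.75
  [0.5→1.5]: (167.0+157.8)/2 × 1 = 162.4
  [1.5→4.5]: (157.8+52.1)/2 × 3 = 314.85
  [4.5→4.75]: (52.1+47.4)/2 × 0.25 = 12.4375
  Sum = 531.4375 µg/L·hr

AUC = 531.4 µg/L·hr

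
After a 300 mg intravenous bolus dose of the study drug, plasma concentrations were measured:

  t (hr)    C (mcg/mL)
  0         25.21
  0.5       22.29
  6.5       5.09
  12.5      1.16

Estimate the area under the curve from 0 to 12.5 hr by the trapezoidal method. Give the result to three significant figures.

Trapezoidal AUC_0→12.5:
  [0→0.5]: (25.21+22.29)/2 × 0.5 = 11.875
  [0.5→6.5]: (22.29+5.09)/2 × 6 = 82.14
  [6.5→12.5]: (5.09+1.16)/2 × 6 = 18.75
  Sum = 112.765 mcg/mL·hr

AUC = 113 mcg/mL·hr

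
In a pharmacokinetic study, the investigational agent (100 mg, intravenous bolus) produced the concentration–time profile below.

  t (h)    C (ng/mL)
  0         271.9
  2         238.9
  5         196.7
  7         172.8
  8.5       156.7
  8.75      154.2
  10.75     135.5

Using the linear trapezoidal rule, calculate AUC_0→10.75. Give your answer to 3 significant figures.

Trapezoidal AUC_0→10.75:
  [0→2]: (271.9+238.9)/2 × 2 = 510.8
  [2→5]: (238.9+196.7)/2 × 3 = 653.4
  [5→7]: (196.7+172.8)/2 × 2 = 369.5
  [7→8.5]: (172.8+156.7)/2 × 1.5 = 247.125
  [8.5→8.75]: (156.7+154.2)/2 × 0.25 = 38.8625
  [8.75→10.75]: (154.2+135.5)/2 × 2 = 289.7
  Sum = 2109.3875 ng/mL·h

AUC = 2110 ng/mL·h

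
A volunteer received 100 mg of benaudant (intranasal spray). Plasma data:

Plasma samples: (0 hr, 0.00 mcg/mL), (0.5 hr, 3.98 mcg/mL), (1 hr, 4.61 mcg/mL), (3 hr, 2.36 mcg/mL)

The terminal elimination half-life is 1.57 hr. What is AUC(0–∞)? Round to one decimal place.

Trapezoidal AUC_0→3:
  [0→0.5]: (0.00+3.98)/2 × 0.5 = 0.995
  [0.5→1]: (3.98+4.61)/2 × 0.5 = 2.1475
  [1→3]: (4.61+2.36)/2 × 2 = 6.97
  Sum = 10.1125 mcg/mL·hr
k_e = ln2 / t½ = 0.693147 / 1.57 = 0.4415 hr^-1
Extrapolated tail: C_last / k_e = 2.36 / 0.4415 = 5.345
AUC_0→∞ = 10.1125 + 5.345 = 15.4575 mcg/mL·hr

AUC = 15.5 mcg/mL·hr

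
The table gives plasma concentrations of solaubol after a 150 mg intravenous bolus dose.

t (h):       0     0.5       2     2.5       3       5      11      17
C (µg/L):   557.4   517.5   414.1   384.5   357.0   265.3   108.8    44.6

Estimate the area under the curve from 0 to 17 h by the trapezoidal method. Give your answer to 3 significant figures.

Trapezoidal AUC_0→17:
  [0→0.5]: (557.4+517.5)/2 × 0.5 = 268.725
  [0.5→2]: (517.5+414.1)/2 × 1.5 = 698.7
  [2→2.5]: (414.1+384.5)/2 × 0.5 = 199.65
  [2.5→3]: (384.5+357.0)/2 × 0.5 = 185.375
  [3→5]: (357.0+265.3)/2 × 2 = 622.3
  [5→11]: (265.3+108.8)/2 × 6 = 1122.3
  [11→17]: (108.8+44.6)/2 × 6 = 460.2
  Sum = 3557.25 µg/L·h

AUC = 3560 µg/L·h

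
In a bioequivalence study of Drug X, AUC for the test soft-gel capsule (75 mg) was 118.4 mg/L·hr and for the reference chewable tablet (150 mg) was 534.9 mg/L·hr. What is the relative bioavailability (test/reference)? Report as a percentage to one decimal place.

F_rel = 44.3%

F_rel = (AUC_test/D_test) / (AUC_ref/D_ref)
      = (118.4/75) / (534.9/150)
      = 1.57867 / 3.566 = 0.4427 = 44.27%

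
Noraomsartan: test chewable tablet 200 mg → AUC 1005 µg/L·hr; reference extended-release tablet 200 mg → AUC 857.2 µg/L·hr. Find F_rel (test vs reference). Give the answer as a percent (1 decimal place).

F_rel = (AUC_test/D_test) / (AUC_ref/D_ref)
      = (1005/200) / (857.2/200)
      = 5.025 / 4.286 = 1.1724 = 117.24%

F_rel = 117.2%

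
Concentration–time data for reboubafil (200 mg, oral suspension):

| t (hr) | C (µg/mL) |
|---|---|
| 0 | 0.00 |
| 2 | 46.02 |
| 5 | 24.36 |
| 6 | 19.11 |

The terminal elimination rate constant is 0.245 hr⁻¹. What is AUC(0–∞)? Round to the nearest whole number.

AUC = 251 µg/mL·hr

Trapezoidal AUC_0→6:
  [0→2]: (0.00+46.02)/2 × 2 = 46.02
  [2→5]: (46.02+24.36)/2 × 3 = 105.57
  [5→6]: (24.36+19.11)/2 × 1 = 21.735
  Sum = 173.325 µg/mL·hr
Extrapolated tail: C_last / k_e = 19.11 / 0.245 = 78.000
AUC_0→∞ = 173.325 + 78.000 = 251.325 µg/mL·hr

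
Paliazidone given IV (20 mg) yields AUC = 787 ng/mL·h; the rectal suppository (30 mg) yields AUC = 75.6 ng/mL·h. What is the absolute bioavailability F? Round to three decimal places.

F = 0.064

F = (AUC_ev / D_ev) / (AUC_iv / D_iv)
  = (75.6/30) / (787/20)
  = 2.52 / 39.35 = 0.0640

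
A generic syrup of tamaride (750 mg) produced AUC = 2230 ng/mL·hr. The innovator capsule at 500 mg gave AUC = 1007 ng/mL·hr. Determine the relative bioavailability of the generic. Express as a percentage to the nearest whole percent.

F_rel = 148%

F_rel = (AUC_test/D_test) / (AUC_ref/D_ref)
      = (2230/750) / (1007/500)
      = 2.97333 / 2.014 = 1.4763 = 147.63%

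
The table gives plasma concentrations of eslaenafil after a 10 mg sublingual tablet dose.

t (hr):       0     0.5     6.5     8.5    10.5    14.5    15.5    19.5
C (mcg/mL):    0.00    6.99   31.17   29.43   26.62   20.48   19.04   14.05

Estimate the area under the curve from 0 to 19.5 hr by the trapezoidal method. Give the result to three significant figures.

Trapezoidal AUC_0→19.5:
  [0→0.5]: (0.00+6.99)/2 × 0.5 = 1.7475
  [0.5→6.5]: (6.99+31.17)/2 × 6 = 114.48
  [6.5→8.5]: (31.17+29.43)/2 × 2 = 60.6
  [8.5→10.5]: (29.43+26.62)/2 × 2 = 56.05
  [10.5→14.5]: (26.62+20.48)/2 × 4 = 94.2
  [14.5→15.5]: (20.48+19.04)/2 × 1 = 19.76
  [15.5→19.5]: (19.04+14.05)/2 × 4 = 66.18
  Sum = 413.0175 mcg/mL·hr

AUC = 413 mcg/mL·hr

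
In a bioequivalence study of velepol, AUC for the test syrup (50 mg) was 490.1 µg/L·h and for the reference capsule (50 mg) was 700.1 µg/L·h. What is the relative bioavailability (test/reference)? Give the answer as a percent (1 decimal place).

F_rel = (AUC_test/D_test) / (AUC_ref/D_ref)
      = (490.1/50) / (700.1/50)
      = 9.802 / 14.002 = 0.7000 = 70.00%

F_rel = 70.0%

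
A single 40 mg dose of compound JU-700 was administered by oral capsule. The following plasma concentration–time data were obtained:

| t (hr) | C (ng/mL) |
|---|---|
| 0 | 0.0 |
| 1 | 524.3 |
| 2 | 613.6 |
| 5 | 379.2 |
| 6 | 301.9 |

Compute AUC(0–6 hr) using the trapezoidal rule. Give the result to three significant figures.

Trapezoidal AUC_0→6:
  [0→1]: (0.0+524.3)/2 × 1 = 262.15
  [1→2]: (524.3+613.6)/2 × 1 = 568.95
  [2→5]: (613.6+379.2)/2 × 3 = 1489.2
  [5→6]: (379.2+301.9)/2 × 1 = 340.55
  Sum = 2660.85 ng/mL·hr

AUC = 2660 ng/mL·hr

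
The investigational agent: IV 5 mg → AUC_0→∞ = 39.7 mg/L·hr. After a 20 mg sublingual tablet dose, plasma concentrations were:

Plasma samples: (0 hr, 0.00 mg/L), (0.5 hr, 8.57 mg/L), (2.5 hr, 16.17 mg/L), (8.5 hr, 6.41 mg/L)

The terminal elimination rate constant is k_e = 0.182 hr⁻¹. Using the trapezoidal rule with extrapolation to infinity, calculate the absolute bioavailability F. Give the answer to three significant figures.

Trapezoidal AUC_0→8.5 (sublingual tablet):
  [0→0.5]: (0.00+8.57)/2 × 0.5 = 2.1425
  [0.5→2.5]: (8.57+16.17)/2 × 2 = 24.74
  [2.5→8.5]: (16.17+6.41)/2 × 6 = 67.74
  Sum = 94.6225 mg/L·hr
Tail: C_last/k_e = 6.41/0.182 = 35.220
AUC_0→∞ (sublingual tablet) = 94.6225 + 35.220 = 129.8425 mg/L·hr
F = (AUC_ev/D_ev)/(AUC_iv/D_iv) = (129.8425/20)/(39.7/5) = 6.492125/7.94 = 0.8176

F = 0.818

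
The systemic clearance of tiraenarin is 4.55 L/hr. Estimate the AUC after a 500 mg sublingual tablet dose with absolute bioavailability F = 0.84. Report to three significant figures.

AUC = 92.3 mg/L·hr

AUC_0→∞ = F × Dose / CL
        = 0.84 × 500 / 4.55 = 92.3077 mg/L·hr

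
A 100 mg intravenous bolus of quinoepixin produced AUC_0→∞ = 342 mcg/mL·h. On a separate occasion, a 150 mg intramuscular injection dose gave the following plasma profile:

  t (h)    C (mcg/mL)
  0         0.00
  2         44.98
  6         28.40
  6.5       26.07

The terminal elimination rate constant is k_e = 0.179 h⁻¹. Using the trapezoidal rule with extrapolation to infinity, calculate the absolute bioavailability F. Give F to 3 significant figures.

F = 0.684

Trapezoidal AUC_0→6.5 (intramuscular injection):
  [0→2]: (0.00+44.98)/2 × 2 = 44.98
  [2→6]: (44.98+28.40)/2 × 4 = 146.76
  [6→6.5]: (28.40+26.07)/2 × 0.5 = 13.6175
  Sum = 205.3575 mcg/mL·h
Tail: C_last/k_e = 26.07/0.179 = 145.642
AUC_0→∞ (intramuscular injection) = 205.3575 + 145.642 = 350.9995 mcg/mL·h
F = (AUC_ev/D_ev)/(AUC_iv/D_iv) = (350.9995/150)/(342/100) = 2.34/3.42 = 0.6842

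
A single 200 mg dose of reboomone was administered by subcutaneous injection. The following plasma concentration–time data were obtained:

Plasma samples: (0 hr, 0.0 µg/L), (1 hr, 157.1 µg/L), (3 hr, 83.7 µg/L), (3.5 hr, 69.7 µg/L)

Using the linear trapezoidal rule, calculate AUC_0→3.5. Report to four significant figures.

AUC = 357.7 µg/L·hr

Trapezoidal AUC_0→3.5:
  [0→1]: (0.0+157.1)/2 × 1 = 78.55
  [1→3]: (157.1+83.7)/2 × 2 = 240.8
  [3→3.5]: (83.7+69.7)/2 × 0.5 = 38.35
  Sum = 357.7 µg/L·hr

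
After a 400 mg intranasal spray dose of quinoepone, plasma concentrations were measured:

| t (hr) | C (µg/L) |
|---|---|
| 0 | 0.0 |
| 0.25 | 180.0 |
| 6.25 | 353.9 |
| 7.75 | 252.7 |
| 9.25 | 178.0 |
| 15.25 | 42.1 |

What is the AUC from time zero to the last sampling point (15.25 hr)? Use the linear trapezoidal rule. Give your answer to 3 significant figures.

AUC = 3060 µg/L·hr

Trapezoidal AUC_0→15.25:
  [0→0.25]: (0.0+180.0)/2 × 0.25 = 22.5
  [0.25→6.25]: (180.0+353.9)/2 × 6 = 1601.7
  [6.25→7.75]: (353.9+252.7)/2 × 1.5 = 454.95
  [7.75→9.25]: (252.7+178.0)/2 × 1.5 = 323.025
  [9.25→15.25]: (178.0+42.1)/2 × 6 = 660.3
  Sum = 3062.475 µg/L·hr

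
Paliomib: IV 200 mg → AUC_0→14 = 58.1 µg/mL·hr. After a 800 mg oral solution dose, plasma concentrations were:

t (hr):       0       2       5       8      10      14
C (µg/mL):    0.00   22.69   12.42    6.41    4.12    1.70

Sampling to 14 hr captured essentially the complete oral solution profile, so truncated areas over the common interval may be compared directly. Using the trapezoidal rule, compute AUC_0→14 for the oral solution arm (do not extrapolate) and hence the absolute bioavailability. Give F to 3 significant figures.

Trapezoidal AUC_0→14 (oral solution):
  [0→2]: (0.00+22.69)/2 × 2 = 22.69
  [2→5]: (22.69+12.42)/2 × 3 = 52.665
  [5→8]: (12.42+6.41)/2 × 3 = 28.245
  [8→10]: (6.41+4.12)/2 × 2 = 10.53
  [10→14]: (4.12+1.70)/2 × 4 = 11.64
  Sum = 125.77 µg/mL·hr
F = (AUC_ev/D_ev)/(AUC_iv/D_iv) = (125.77/800)/(58.1/200) = 0.1572125/0.2905 = 0.5412

F = 0.541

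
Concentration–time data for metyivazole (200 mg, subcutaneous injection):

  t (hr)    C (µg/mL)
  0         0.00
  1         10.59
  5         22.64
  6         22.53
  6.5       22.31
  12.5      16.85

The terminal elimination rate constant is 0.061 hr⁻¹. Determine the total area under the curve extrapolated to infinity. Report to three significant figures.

AUC = 499 µg/mL·hr

Trapezoidal AUC_0→12.5:
  [0→1]: (0.00+10.59)/2 × 1 = 5.295
  [1→5]: (10.59+22.64)/2 × 4 = 66.46
  [5→6]: (22.64+22.53)/2 × 1 = 22.585
  [6→6.5]: (22.53+22.31)/2 × 0.5 = 11.21
  [6.5→12.5]: (22.31+16.85)/2 × 6 = 117.48
  Sum = 223.03 µg/mL·hr
Extrapolated tail: C_last / k_e = 16.85 / 0.061 = 276.230
AUC_0→∞ = 223.03 + 276.230 = 499.26 µg/mL·hr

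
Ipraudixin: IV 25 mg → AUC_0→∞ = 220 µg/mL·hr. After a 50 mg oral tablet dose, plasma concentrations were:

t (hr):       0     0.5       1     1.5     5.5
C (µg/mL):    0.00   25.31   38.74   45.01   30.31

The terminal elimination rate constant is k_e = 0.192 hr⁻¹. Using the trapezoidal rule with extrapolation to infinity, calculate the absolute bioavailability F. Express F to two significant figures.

Trapezoidal AUC_0→5.5 (oral tablet):
  [0→0.5]: (0.00+25.31)/2 × 0.5 = 6.3275
  [0.5→1]: (25.31+38.74)/2 × 0.5 = 16.0125
  [1→1.5]: (38.74+45.01)/2 × 0.5 = 20.9375
  [1.5→5.5]: (45.01+30.31)/2 × 4 = 150.64
  Sum = 193.9175 µg/mL·hr
Tail: C_last/k_e = 30.31/0.192 = 157.865
AUC_0→∞ (oral tablet) = 193.9175 + 157.865 = 351.7825 µg/mL·hr
F = (AUC_ev/D_ev)/(AUC_iv/D_iv) = (351.7825/50)/(220/25) = 7.03565/8.8 = 0.7995

F = 0.80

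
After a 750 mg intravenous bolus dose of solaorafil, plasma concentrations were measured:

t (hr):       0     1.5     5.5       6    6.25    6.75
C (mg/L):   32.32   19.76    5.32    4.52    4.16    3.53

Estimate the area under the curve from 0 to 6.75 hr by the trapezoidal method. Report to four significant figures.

AUC = 94.69 mg/L·hr

Trapezoidal AUC_0→6.75:
  [0→1.5]: (32.32+19.76)/2 × 1.5 = 39.06
  [1.5→5.5]: (19.76+5.32)/2 × 4 = 50.16
  [5.5→6]: (5.32+4.52)/2 × 0.5 = 2.46
  [6→6.25]: (4.52+4.16)/2 × 0.25 = 1.085
  [6.25→6.75]: (4.16+3.53)/2 × 0.5 = 1.9225
  Sum = 94.6875 mg/L·hr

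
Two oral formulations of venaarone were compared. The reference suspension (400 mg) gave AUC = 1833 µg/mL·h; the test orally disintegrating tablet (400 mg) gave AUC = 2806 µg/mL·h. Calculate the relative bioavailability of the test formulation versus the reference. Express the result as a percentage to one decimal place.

F_rel = 153.1%

F_rel = (AUC_test/D_test) / (AUC_ref/D_ref)
      = (2806/400) / (1833/400)
      = 7.015 / 4.5825 = 1.5308 = 153.08%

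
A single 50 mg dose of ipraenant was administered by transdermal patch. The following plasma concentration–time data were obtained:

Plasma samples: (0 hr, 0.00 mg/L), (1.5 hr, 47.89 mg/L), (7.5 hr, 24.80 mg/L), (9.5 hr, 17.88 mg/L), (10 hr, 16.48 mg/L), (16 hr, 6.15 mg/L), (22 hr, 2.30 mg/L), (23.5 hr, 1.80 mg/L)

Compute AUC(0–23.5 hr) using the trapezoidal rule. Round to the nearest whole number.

AUC = 402 mg/L·hr

Trapezoidal AUC_0→23.5:
  [0→1.5]: (0.00+47.89)/2 × 1.5 = 35.9175
  [1.5→7.5]: (47.89+24.80)/2 × 6 = 218.07
  [7.5→9.5]: (24.80+17.88)/2 × 2 = 42.68
  [9.5→10]: (17.88+16.48)/2 × 0.5 = 8.59
  [10→16]: (16.48+6.15)/2 × 6 = 67.89
  [16→22]: (6.15+2.30)/2 × 6 = 25.35
  [22→23.5]: (2.30+1.80)/2 × 1.5 = 3.075
  Sum = 401.5725 mg/L·hr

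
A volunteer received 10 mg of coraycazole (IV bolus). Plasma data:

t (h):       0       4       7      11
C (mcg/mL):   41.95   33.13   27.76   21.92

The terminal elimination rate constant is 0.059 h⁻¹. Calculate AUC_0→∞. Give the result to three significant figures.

AUC = 712 mcg/mL·h

Trapezoidal AUC_0→11:
  [0→4]: (41.95+33.13)/2 × 4 = 150.16
  [4→7]: (33.13+27.76)/2 × 3 = 91.335
  [7→11]: (27.76+21.92)/2 × 4 = 99.36
  Sum = 340.855 mcg/mL·h
Extrapolated tail: C_last / k_e = 21.92 / 0.059 = 371.525
AUC_0→∞ = 340.855 + 371.525 = 712.38 mcg/mL·h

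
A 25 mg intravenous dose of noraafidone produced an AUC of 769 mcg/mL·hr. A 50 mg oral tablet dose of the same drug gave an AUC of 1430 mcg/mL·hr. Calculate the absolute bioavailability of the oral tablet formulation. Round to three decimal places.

F = 0.930

F = (AUC_ev / D_ev) / (AUC_iv / D_iv)
  = (1430/50) / (769/25)
  = 28.6 / 30.76 = 0.9298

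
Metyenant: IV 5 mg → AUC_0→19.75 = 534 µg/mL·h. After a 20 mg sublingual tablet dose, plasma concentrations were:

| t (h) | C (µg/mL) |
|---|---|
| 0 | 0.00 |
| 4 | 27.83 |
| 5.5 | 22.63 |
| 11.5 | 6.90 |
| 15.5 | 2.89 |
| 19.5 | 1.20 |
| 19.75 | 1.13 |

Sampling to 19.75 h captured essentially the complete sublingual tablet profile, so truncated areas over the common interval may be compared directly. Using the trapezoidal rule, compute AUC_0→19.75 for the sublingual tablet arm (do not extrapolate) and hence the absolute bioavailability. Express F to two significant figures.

Trapezoidal AUC_0→19.75 (sublingual tablet):
  [0→4]: (0.00+27.83)/2 × 4 = 55.66
  [4→5.5]: (27.83+22.63)/2 × 1.5 = 37.845
  [5.5→11.5]: (22.63+6.90)/2 × 6 = 88.59
  [11.5→15.5]: (6.90+2.89)/2 × 4 = 19.58
  [15.5→19.5]: (2.89+1.20)/2 × 4 = 8.18
  [19.5→19.75]: (1.20+1.13)/2 × 0.25 = 0.29125
  Sum = 210.14625 µg/mL·h
F = (AUC_ev/D_ev)/(AUC_iv/D_iv) = (210.14625/20)/(534/5) = 10.5073/106.8 = 0.0984

F = 0.098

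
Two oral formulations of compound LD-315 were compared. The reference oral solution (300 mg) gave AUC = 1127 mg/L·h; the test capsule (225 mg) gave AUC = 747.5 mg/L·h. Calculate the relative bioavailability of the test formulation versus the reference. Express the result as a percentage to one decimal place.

F_rel = (AUC_test/D_test) / (AUC_ref/D_ref)
      = (747.5/225) / (1127/300)
      = 3.32222 / 3.75667 = 0.8844 = 88.44%

F_rel = 88.4%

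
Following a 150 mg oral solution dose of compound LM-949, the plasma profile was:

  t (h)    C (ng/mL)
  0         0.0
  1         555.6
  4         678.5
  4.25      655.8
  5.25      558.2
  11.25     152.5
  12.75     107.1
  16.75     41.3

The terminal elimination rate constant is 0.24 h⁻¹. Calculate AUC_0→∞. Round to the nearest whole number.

Trapezoidal AUC_0→16.75:
  [0→1]: (0.0+555.6)/2 × 1 = 277.8
  [1→4]: (555.6+678.5)/2 × 3 = 1851.15
  [4→4.25]: (678.5+655.8)/2 × 0.25 = 166.7875
  [4.25→5.25]: (655.8+558.2)/2 × 1 = 607.0
  [5.25→11.25]: (558.2+152.5)/2 × 6 = 2132.1
  [11.25→12.75]: (152.5+107.1)/2 × 1.5 = 194.7
  [12.75→16.75]: (107.1+41.3)/2 × 4 = 296.8
  Sum = 5526.3375 ng/mL·h
Extrapolated tail: C_last / k_e = 41.3 / 0.24 = 172.083
AUC_0→∞ = 5526.3375 + 172.083 = 5698.4205 ng/mL·h

AUC = 5698 ng/mL·h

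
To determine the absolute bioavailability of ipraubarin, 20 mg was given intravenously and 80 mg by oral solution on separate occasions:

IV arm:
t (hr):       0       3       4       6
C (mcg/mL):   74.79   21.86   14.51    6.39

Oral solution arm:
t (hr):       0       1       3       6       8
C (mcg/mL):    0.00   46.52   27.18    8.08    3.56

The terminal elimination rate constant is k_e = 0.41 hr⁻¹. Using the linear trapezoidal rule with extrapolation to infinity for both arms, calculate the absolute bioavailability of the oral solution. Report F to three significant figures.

F = 0.213

Trapezoidal AUC_0→6 (IV):
  [0→3]: (74.79+21.86)/2 × 3 = 144.975
  [3→4]: (21.86+14.51)/2 × 1 = 18.185
  [4→6]: (14.51+6.39)/2 × 2 = 20.9
  Sum = 184.06 mcg/mL·hr
IV tail: 6.39/0.41 = 15.585; AUC_iv,0→∞ = 184.06 + 15.585 = 199.645 mcg/mL·hr
Trapezoidal AUC_0→8 (oral solution):
  [0→1]: (0.00+46.52)/2 × 1 = 23.26
  [1→3]: (46.52+27.18)/2 × 2 = 73.7
  [3→6]: (27.18+8.08)/2 × 3 = 52.89
  [6→8]: (8.08+3.56)/2 × 2 = 11.64
  Sum = 161.49 mcg/mL·hr
oral solution tail: 3.56/0.41 = 8.683; AUC_ev,0→∞ = 161.49 + 8.683 = 170.173 mcg/mL·hr
F = (AUC_ev/D_ev)/(AUC_iv/D_iv) = (170.173/80)/(199.645/20) = 2.1271625/9.98225 = 0.2131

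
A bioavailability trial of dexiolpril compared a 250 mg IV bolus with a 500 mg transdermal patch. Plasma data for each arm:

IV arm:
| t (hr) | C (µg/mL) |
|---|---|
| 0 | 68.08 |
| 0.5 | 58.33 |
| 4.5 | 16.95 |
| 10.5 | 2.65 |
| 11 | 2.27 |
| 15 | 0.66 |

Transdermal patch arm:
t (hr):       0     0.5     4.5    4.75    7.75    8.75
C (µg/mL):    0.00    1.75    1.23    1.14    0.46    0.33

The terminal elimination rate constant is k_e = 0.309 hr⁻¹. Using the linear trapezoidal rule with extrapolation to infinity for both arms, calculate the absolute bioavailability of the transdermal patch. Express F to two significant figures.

F = 0.021

Trapezoidal AUC_0→15 (IV):
  [0→0.5]: (68.08+58.33)/2 × 0.5 = 31.6025
  [0.5→4.5]: (58.33+16.95)/2 × 4 = 150.56
  [4.5→10.5]: (16.95+2.65)/2 × 6 = 58.8
  [10.5→11]: (2.65+2.27)/2 × 0.5 = 1.23
  [11→15]: (2.27+0.66)/2 × 4 = 5.86
  Sum = 248.0525 µg/mL·hr
IV tail: 0.66/0.309 = 2.136; AUC_iv,0→∞ = 248.0525 + 2.136 = 250.1885 µg/mL·hr
Trapezoidal AUC_0→8.75 (transdermal patch):
  [0→0.5]: (0.00+1.75)/2 × 0.5 = 0.4375
  [0.5→4.5]: (1.75+1.23)/2 × 4 = 5.96
  [4.5→4.75]: (1.23+1.14)/2 × 0.25 = 0.29625
  [4.75→7.75]: (1.14+0.46)/2 × 3 = 2.4
  [7.75→8.75]: (0.46+0.33)/2 × 1 = 0.395
  Sum = 9.48875 µg/mL·hr
transdermal patch tail: 0.33/0.309 = 1.068; AUC_ev,0→∞ = 9.48875 + 1.068 = 10.55675 µg/mL·hr
F = (AUC_ev/D_ev)/(AUC_iv/D_iv) = (10.55675/500)/(250.1885/250) = 0.0211135/1.000754 = 0.0211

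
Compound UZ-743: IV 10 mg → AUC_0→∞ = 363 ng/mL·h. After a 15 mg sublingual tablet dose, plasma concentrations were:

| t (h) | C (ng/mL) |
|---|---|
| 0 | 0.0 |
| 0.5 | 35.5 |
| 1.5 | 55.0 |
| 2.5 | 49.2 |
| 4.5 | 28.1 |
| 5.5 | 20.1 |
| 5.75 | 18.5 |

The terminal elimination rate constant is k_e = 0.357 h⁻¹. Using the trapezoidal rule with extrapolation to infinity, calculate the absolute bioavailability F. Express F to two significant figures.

Trapezoidal AUC_0→5.75 (sublingual tablet):
  [0→0.5]: (0.0+35.5)/2 × 0.5 = 8.875
  [0.5→1.5]: (35.5+55.0)/2 × 1 = 45.25
  [1.5→2.5]: (55.0+49.2)/2 × 1 = 52.1
  [2.5→4.5]: (49.2+28.1)/2 × 2 = 77.3
  [4.5→5.5]: (28.1+20.1)/2 × 1 = 24.1
  [5.5→5.75]: (20.1+18.5)/2 × 0.25 = 4.825
  Sum = 212.45 ng/mL·h
Tail: C_last/k_e = 18.5/0.357 = 51.821
AUC_0→∞ (sublingual tablet) = 212.45 + 51.821 = 264.271 ng/mL·h
F = (AUC_ev/D_ev)/(AUC_iv/D_iv) = (264.271/15)/(363/10) = 17.6181/36.3 = 0.4853

F = 0.49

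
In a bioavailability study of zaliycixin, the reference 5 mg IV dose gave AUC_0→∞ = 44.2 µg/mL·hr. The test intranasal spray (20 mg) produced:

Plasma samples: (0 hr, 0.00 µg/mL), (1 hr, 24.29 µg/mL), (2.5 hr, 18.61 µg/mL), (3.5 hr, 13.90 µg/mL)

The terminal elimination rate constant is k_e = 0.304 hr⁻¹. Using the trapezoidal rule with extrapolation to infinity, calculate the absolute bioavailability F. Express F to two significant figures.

Trapezoidal AUC_0→3.5 (intranasal spray):
  [0→1]: (0.00+24.29)/2 × 1 = 12.145
  [1→2.5]: (24.29+18.61)/2 × 1.5 = 32.175
  [2.5→3.5]: (18.61+13.90)/2 × 1 = 16.255
  Sum = 60.575 µg/mL·hr
Tail: C_last/k_e = 13.90/0.304 = 45.724
AUC_0→∞ (intranasal spray) = 60.575 + 45.724 = 106.299 µg/mL·hr
F = (AUC_ev/D_ev)/(AUC_iv/D_iv) = (106.299/20)/(44.2/5) = 5.31495/8.84 = 0.6012

F = 0.60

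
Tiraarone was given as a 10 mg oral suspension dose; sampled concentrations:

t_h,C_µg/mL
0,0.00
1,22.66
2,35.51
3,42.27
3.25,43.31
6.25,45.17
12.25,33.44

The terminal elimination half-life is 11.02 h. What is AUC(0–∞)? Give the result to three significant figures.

AUC = 990 µg/mL·h

Trapezoidal AUC_0→12.25:
  [0→1]: (0.00+22.66)/2 × 1 = 11.33
  [1→2]: (22.66+35.51)/2 × 1 = 29.085
  [2→3]: (35.51+42.27)/2 × 1 = 38.89
  [3→3.25]: (42.27+43.31)/2 × 0.25 = 10.6975
  [3.25→6.25]: (43.31+45.17)/2 × 3 = 132.72
  [6.25→12.25]: (45.17+33.44)/2 × 6 = 235.83
  Sum = 458.5525 µg/mL·h
k_e = ln2 / t½ = 0.693147 / 11.02 = 0.0629 h^-1
Extrapolated tail: C_last / k_e = 33.44 / 0.0629 = 531.638
AUC_0→∞ = 458.5525 + 531.638 = 990.1905 µg/mL·h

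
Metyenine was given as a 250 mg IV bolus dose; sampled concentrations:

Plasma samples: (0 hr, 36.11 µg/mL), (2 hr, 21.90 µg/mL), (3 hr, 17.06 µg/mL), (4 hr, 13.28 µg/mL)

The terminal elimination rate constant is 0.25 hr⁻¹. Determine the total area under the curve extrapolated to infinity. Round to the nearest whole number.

AUC = 146 µg/mL·hr

Trapezoidal AUC_0→4:
  [0→2]: (36.11+21.90)/2 × 2 = 58.01
  [2→3]: (21.90+17.06)/2 × 1 = 19.48
  [3→4]: (17.06+13.28)/2 × 1 = 15.17
  Sum = 92.66 µg/mL·hr
Extrapolated tail: C_last / k_e = 13.28 / 0.25 = 53.120
AUC_0→∞ = 92.66 + 53.120 = 145.78 µg/mL·hr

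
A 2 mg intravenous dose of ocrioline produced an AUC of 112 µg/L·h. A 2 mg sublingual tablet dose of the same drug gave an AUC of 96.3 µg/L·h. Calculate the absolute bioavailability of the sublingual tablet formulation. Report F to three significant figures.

F = 0.860

F = (AUC_ev / D_ev) / (AUC_iv / D_iv)
  = (96.3/2) / (112/2)
  = 48.15 / 56 = 0.8598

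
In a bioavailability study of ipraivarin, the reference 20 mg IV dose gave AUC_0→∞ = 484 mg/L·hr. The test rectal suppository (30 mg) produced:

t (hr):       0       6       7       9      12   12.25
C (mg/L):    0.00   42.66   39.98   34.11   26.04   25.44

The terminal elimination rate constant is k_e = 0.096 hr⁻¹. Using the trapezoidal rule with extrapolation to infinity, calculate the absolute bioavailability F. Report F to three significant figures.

F = 0.833

Trapezoidal AUC_0→12.25 (rectal suppository):
  [0→6]: (0.00+42.66)/2 × 6 = 127.98
  [6→7]: (42.66+39.98)/2 × 1 = 41.32
  [7→9]: (39.98+34.11)/2 × 2 = 74.09
  [9→12]: (34.11+26.04)/2 × 3 = 90.225
  [12→12.25]: (26.04+25.44)/2 × 0.25 = 6.435
  Sum = 340.05 mg/L·hr
Tail: C_last/k_e = 25.44/0.096 = 265.000
AUC_0→∞ (rectal suppository) = 340.05 + 265.000 = 605.05 mg/L·hr
F = (AUC_ev/D_ev)/(AUC_iv/D_iv) = (605.05/30)/(484/20) = 20.1683/24.2 = 0.8334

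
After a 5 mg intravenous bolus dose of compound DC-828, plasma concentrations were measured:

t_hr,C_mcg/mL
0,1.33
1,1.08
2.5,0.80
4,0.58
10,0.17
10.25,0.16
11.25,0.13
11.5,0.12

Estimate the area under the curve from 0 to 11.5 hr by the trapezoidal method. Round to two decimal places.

Trapezoidal AUC_0→11.5:
  [0→1]: (1.33+1.08)/2 × 1 = 1.205
  [1→2.5]: (1.08+0.80)/2 × 1.5 = 1.41
  [2.5→4]: (0.80+0.58)/2 × 1.5 = 1.035
  [4→10]: (0.58+0.17)/2 × 6 = 2.25
  [10→10.25]: (0.17+0.16)/2 × 0.25 = 0.04125
  [10.25→11.25]: (0.16+0.13)/2 × 1 = 0.145
  [11.25→11.5]: (0.13+0.12)/2 × 0.25 = 0.03125
  Sum = 6.1175 mcg/mL·hr

AUC = 6.12 mcg/mL·hr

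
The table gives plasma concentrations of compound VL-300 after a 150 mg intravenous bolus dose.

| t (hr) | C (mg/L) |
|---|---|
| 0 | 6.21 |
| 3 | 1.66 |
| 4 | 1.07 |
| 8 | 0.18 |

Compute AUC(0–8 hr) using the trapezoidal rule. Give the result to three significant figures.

Trapezoidal AUC_0→8:
  [0→3]: (6.21+1.66)/2 × 3 = 11.805
  [3→4]: (1.66+1.07)/2 × 1 = 1.365
  [4→8]: (1.07+0.18)/2 × 4 = 2.5
  Sum = 15.67 mg/L·hr

AUC = 15.7 mg/L·hr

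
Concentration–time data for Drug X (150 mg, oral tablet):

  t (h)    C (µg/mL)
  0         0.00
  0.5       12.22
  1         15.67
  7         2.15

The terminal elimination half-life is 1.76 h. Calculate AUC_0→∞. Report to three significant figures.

Trapezoidal AUC_0→7:
  [0→0.5]: (0.00+12.22)/2 × 0.5 = 3.055
  [0.5→1]: (12.22+15.67)/2 × 0.5 = 6.9725
  [1→7]: (15.67+2.15)/2 × 6 = 53.46
  Sum = 63.4875 µg/mL·h
k_e = ln2 / t½ = 0.693147 / 1.76 = 0.3938 h^-1
Extrapolated tail: C_last / k_e = 2.15 / 0.3938 = 5.460
AUC_0→∞ = 63.4875 + 5.460 = 68.9475 µg/mL·h

AUC = 68.9 µg/mL·h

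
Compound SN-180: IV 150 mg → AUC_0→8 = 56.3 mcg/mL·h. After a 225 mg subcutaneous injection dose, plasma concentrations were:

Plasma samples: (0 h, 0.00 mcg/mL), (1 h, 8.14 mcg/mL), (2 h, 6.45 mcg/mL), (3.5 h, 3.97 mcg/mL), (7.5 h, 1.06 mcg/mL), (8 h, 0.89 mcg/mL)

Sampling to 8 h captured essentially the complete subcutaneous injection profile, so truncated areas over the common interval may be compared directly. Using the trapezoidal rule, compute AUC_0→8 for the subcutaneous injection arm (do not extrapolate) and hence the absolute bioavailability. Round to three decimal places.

Trapezoidal AUC_0→8 (subcutaneous injection):
  [0→1]: (0.00+8.14)/2 × 1 = 4.07
  [1→2]: (8.14+6.45)/2 × 1 = 7.295
  [2→3.5]: (6.45+3.97)/2 × 1.5 = 7.815
  [3.5→7.5]: (3.97+1.06)/2 × 4 = 10.06
  [7.5→8]: (1.06+0.89)/2 × 0.5 = 0.4875
  Sum = 29.7275 mcg/mL·h
F = (AUC_ev/D_ev)/(AUC_iv/D_iv) = (29.7275/225)/(56.3/150) = 0.132122/0.375333 = 0.3520

F = 0.352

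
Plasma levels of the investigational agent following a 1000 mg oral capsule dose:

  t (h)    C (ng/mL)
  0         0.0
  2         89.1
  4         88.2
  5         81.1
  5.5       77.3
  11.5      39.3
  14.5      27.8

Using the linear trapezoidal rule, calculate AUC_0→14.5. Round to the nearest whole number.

AUC = 841 ng/mL·h

Trapezoidal AUC_0→14.5:
  [0→2]: (0.0+89.1)/2 × 2 = 89.1
  [2→4]: (89.1+88.2)/2 × 2 = 177.3
  [4→5]: (88.2+81.1)/2 × 1 = 84.65
  [5→5.5]: (81.1+77.3)/2 × 0.5 = 39.6
  [5.5→11.5]: (77.3+39.3)/2 × 6 = 349.8
  [11.5→14.5]: (39.3+27.8)/2 × 3 = 100.65
  Sum = 841.1 ng/mL·h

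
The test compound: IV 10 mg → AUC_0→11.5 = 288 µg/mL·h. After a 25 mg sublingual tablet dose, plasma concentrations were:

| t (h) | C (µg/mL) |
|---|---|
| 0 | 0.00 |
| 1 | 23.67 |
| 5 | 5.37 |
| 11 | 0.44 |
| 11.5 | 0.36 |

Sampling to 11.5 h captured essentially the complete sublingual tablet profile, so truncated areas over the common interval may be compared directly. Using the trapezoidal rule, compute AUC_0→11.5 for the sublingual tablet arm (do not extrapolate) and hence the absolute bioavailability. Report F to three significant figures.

F = 0.122

Trapezoidal AUC_0→11.5 (sublingual tablet):
  [0→1]: (0.00+23.67)/2 × 1 = 11.835
  [1→5]: (23.67+5.37)/2 × 4 = 58.08
  [5→11]: (5.37+0.44)/2 × 6 = 17.43
  [11→11.5]: (0.44+0.36)/2 × 0.5 = 0.2
  Sum = 87.545 µg/mL·h
F = (AUC_ev/D_ev)/(AUC_iv/D_iv) = (87.545/25)/(288/10) = 3.5018/28.8 = 0.1216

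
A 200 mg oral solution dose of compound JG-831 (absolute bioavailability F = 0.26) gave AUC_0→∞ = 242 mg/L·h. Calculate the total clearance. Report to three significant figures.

CL = 0.215 L/h

CL = F × Dose / AUC_0→∞
   = 0.26 × 200 / 242 = 0.214876 L/h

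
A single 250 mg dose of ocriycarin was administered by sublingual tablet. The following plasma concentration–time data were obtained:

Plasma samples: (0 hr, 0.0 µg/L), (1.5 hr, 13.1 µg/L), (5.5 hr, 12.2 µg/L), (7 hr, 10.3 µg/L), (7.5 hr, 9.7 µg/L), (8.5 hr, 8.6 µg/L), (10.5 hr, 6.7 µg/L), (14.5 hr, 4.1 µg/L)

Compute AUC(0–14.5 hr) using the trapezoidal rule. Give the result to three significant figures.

Trapezoidal AUC_0→14.5:
  [0→1.5]: (0.0+13.1)/2 × 1.5 = 9.825
  [1.5→5.5]: (13.1+12.2)/2 × 4 = 50.6
  [5.5→7]: (12.2+10.3)/2 × 1.5 = 16.875
  [7→7.5]: (10.3+9.7)/2 × 0.5 = 5.0
  [7.5→8.5]: (9.7+8.6)/2 × 1 = 9.15
  [8.5→10.5]: (8.6+6.7)/2 × 2 = 15.3
  [10.5→14.5]: (6.7+4.1)/2 × 4 = 21.6
  Sum = 128.35 µg/L·hr

AUC = 128 µg/L·hr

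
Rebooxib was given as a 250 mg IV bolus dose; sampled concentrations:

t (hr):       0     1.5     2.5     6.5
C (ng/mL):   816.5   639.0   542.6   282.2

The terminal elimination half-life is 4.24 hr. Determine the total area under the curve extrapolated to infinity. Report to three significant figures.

AUC = 5060 ng/mL·hr

Trapezoidal AUC_0→6.5:
  [0→1.5]: (816.5+639.0)/2 × 1.5 = 1091.625
  [1.5→2.5]: (639.0+542.6)/2 × 1 = 590.8
  [2.5→6.5]: (542.6+282.2)/2 × 4 = 1649.6
  Sum = 3332.025 ng/mL·hr
k_e = ln2 / t½ = 0.693147 / 4.24 = 0.1635 hr^-1
Extrapolated tail: C_last / k_e = 282.2 / 0.1635 = 1725.994
AUC_0→∞ = 3332.025 + 1725.994 = 5058.019 ng/mL·hr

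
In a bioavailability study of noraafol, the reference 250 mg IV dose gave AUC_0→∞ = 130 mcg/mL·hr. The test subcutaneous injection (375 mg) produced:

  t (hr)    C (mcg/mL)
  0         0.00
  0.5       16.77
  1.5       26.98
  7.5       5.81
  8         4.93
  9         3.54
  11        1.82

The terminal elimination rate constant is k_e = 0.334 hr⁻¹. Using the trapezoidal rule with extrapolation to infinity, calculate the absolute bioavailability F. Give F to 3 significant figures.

Trapezoidal AUC_0→11 (subcutaneous injection):
  [0→0.5]: (0.00+16.77)/2 × 0.5 = 4.1925
  [0.5→1.5]: (16.77+26.98)/2 × 1 = 21.875
  [1.5→7.5]: (26.98+5.81)/2 × 6 = 98.37
  [7.5→8]: (5.81+4.93)/2 × 0.5 = 2.685
  [8→9]: (4.93+3.54)/2 × 1 = 4.235
  [9→11]: (3.54+1.82)/2 × 2 = 5.36
  Sum = 136.7175 mcg/mL·hr
Tail: C_last/k_e = 1.82/0.334 = 5.449
AUC_0→∞ (subcutaneous injection) = 136.7175 + 5.449 = 142.1665 mcg/mL·hr
F = (AUC_ev/D_ev)/(AUC_iv/D_iv) = (142.1665/375)/(130/250) = 0.379111/0.52 = 0.7291

F = 0.729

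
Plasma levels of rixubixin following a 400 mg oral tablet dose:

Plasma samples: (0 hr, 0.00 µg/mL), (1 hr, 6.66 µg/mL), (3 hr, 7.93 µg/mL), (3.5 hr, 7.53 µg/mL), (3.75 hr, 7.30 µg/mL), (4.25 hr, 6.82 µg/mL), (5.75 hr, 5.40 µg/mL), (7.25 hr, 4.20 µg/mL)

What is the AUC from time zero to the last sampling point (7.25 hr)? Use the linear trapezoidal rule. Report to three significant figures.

Trapezoidal AUC_0→7.25:
  [0→1]: (0.00+6.66)/2 × 1 = 3.33
  [1→3]: (6.66+7.93)/2 × 2 = 14.59
  [3→3.5]: (7.93+7.53)/2 × 0.5 = 3.865
  [3.5→3.75]: (7.53+7.30)/2 × 0.25 = 1.85375
  [3.75→4.25]: (7.30+6.82)/2 × 0.5 = 3.53
  [4.25→5.75]: (6.82+5.40)/2 × 1.5 = 9.165
  [5.75→7.25]: (5.40+4.20)/2 × 1.5 = 7.2
  Sum = 43.53375 µg/mL·hr

AUC = 43.5 µg/mL·hr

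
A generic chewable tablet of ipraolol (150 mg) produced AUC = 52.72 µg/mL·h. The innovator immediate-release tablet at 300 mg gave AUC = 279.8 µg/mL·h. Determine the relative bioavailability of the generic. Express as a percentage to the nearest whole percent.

F_rel = 38%

F_rel = (AUC_test/D_test) / (AUC_ref/D_ref)
      = (52.72/150) / (279.8/300)
      = 0.351467 / 0.932667 = 0.3768 = 37.68%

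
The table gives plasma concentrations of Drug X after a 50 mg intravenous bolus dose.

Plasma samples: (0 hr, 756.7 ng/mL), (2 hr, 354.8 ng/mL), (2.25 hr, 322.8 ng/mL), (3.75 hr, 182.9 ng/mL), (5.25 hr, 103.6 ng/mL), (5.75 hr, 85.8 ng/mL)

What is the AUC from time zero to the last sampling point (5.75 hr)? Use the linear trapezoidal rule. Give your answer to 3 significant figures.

Trapezoidal AUC_0→5.75:
  [0→2]: (756.7+354.8)/2 × 2 = 1111.5
  [2→2.25]: (354.8+322.8)/2 × 0.25 = 84.7
  [2.25→3.75]: (322.8+182.9)/2 × 1.5 = 379.275
  [3.75→5.25]: (182.9+103.6)/2 × 1.5 = 214.875
  [5.25→5.75]: (103.6+85.8)/2 × 0.5 = 47.35
  Sum = 1837.7 ng/mL·hr

AUC = 1840 ng/mL·hr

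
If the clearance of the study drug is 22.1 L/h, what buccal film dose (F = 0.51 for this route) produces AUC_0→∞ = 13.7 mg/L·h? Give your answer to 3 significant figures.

Dose = 594 mg

Dose = CL × AUC_0→∞ / F
     = 22.1 × 13.7 / 0.51 = 593.667 mg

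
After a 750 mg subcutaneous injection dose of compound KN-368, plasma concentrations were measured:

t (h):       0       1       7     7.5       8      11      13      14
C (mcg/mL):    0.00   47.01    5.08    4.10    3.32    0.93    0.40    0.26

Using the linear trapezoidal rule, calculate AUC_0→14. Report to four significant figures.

AUC = 192.0 mcg/mL·h

Trapezoidal AUC_0→14:
  [0→1]: (0.00+47.01)/2 × 1 = 23.505
  [1→7]: (47.01+5.08)/2 × 6 = 156.27
  [7→7.5]: (5.08+4.10)/2 × 0.5 = 2.295
  [7.5→8]: (4.10+3.32)/2 × 0.5 = 1.855
  [8→11]: (3.32+0.93)/2 × 3 = 6.375
  [11→13]: (0.93+0.40)/2 × 2 = 1.33
  [13→14]: (0.40+0.26)/2 × 1 = 0.33
  Sum = 191.96 mcg/mL·h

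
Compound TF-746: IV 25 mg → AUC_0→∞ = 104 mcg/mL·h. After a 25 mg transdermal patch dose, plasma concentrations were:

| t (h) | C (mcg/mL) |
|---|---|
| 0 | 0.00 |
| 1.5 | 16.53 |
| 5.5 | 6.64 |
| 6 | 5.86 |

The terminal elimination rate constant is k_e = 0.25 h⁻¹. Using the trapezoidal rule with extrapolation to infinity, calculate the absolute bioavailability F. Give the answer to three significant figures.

Trapezoidal AUC_0→6 (transdermal patch):
  [0→1.5]: (0.00+16.53)/2 × 1.5 = 12.3975
  [1.5→5.5]: (16.53+6.64)/2 × 4 = 46.34
  [5.5→6]: (6.64+5.86)/2 × 0.5 = 3.125
  Sum = 61.8625 mcg/mL·h
Tail: C_last/k_e = 5.86/0.25 = 23.440
AUC_0→∞ (transdermal patch) = 61.8625 + 23.440 = 85.3025 mcg/mL·h
F = (AUC_ev/D_ev)/(AUC_iv/D_iv) = (85.3025/25)/(104/25) = 3.4121/4.16 = 0.8202

F = 0.820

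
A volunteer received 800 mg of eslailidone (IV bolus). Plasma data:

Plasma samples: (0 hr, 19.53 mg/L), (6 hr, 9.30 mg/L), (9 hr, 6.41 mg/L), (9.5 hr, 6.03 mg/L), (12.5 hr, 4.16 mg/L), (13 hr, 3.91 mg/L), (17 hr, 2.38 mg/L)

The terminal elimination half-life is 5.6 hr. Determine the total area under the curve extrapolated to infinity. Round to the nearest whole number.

AUC = 162 mg/L·hr

Trapezoidal AUC_0→17:
  [0→6]: (19.53+9.30)/2 × 6 = 86.49
  [6→9]: (9.30+6.41)/2 × 3 = 23.565
  [9→9.5]: (6.41+6.03)/2 × 0.5 = 3.11
  [9.5→12.5]: (6.03+4.16)/2 × 3 = 15.285
  [12.5→13]: (4.16+3.91)/2 × 0.5 = 2.0175
  [13→17]: (3.91+2.38)/2 × 4 = 12.58
  Sum = 143.0475 mg/L·hr
k_e = ln2 / t½ = 0.693147 / 5.6 = 0.1238 hr^-1
Extrapolated tail: C_last / k_e = 2.38 / 0.1238 = 19.225
AUC_0→∞ = 143.0475 + 19.225 = 162.2725 mg/L·hr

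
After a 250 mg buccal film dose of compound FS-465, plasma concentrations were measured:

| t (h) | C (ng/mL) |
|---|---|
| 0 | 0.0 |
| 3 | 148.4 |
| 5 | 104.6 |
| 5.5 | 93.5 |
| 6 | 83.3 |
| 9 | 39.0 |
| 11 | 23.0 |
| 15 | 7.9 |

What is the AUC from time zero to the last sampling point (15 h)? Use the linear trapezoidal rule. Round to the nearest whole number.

AUC = 877 ng/mL·h

Trapezoidal AUC_0→15:
  [0→3]: (0.0+148.4)/2 × 3 = 222.6
  [3→5]: (148.4+104.6)/2 × 2 = 253.0
  [5→5.5]: (104.6+93.5)/2 × 0.5 = 49.525
  [5.5→6]: (93.5+83.3)/2 × 0.5 = 44.2
  [6→9]: (83.3+39.0)/2 × 3 = 183.45
  [9→11]: (39.0+23.0)/2 × 2 = 62.0
  [11→15]: (23.0+7.9)/2 × 4 = 61.8
  Sum = 876.575 ng/mL·h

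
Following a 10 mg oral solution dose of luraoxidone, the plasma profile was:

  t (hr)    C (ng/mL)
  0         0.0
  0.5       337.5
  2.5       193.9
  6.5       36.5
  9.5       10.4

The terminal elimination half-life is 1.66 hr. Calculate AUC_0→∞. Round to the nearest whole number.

AUC = 1172 ng/mL·hr

Trapezoidal AUC_0→9.5:
  [0→0.5]: (0.0+337.5)/2 × 0.5 = 84.375
  [0.5→2.5]: (337.5+193.9)/2 × 2 = 531.4
  [2.5→6.5]: (193.9+36.5)/2 × 4 = 460.8
  [6.5→9.5]: (36.5+10.4)/2 × 3 = 70.35
  Sum = 1146.925 ng/mL·hr
k_e = ln2 / t½ = 0.693147 / 1.66 = 0.4176 hr^-1
Extrapolated tail: C_last / k_e = 10.4 / 0.4176 = 24.904
AUC_0→∞ = 1146.925 + 24.904 = 1171.829 ng/mL·hr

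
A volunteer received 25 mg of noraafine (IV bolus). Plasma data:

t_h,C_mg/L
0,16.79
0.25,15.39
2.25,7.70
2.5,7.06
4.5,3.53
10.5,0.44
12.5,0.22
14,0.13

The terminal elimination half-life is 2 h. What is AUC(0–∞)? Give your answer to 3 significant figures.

Trapezoidal AUC_0→14:
  [0→0.25]: (16.79+15.39)/2 × 0.25 = 4.0225
  [0.25→2.25]: (15.39+7.70)/2 × 2 = 23.09
  [2.25→2.5]: (7.70+7.06)/2 × 0.25 = 1.845
  [2.5→4.5]: (7.06+3.53)/2 × 2 = 10.59
  [4.5→10.5]: (3.53+0.44)/2 × 6 = 11.91
  [10.5→12.5]: (0.44+0.22)/2 × 2 = 0.66
  [12.5→14]: (0.22+0.13)/2 × 1.5 = 0.2625
  Sum = 52.38 mg/L·h
k_e = ln2 / t½ = 0.693147 / 2 = 0.3466 h^-1
Extrapolated tail: C_last / k_e = 0.13 / 0.3466 = 0.375
AUC_0→∞ = 52.38 + 0.375 = 52.755 mg/L·h

AUC = 52.8 mg/L·h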